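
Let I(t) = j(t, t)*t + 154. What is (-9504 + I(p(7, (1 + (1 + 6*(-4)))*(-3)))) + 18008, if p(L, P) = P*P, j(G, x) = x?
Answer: 18983394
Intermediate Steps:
p(L, P) = P**2
I(t) = 154 + t**2 (I(t) = t*t + 154 = t**2 + 154 = 154 + t**2)
(-9504 + I(p(7, (1 + (1 + 6*(-4)))*(-3)))) + 18008 = (-9504 + (154 + (((1 + (1 + 6*(-4)))*(-3))**2)**2)) + 18008 = (-9504 + (154 + (((1 + (1 - 24))*(-3))**2)**2)) + 18008 = (-9504 + (154 + (((1 - 23)*(-3))**2)**2)) + 18008 = (-9504 + (154 + ((-22*(-3))**2)**2)) + 18008 = (-9504 + (154 + (66**2)**2)) + 18008 = (-9504 + (154 + 4356**2)) + 18008 = (-9504 + (154 + 18974736)) + 18008 = (-9504 + 18974890) + 18008 = 18965386 + 18008 = 18983394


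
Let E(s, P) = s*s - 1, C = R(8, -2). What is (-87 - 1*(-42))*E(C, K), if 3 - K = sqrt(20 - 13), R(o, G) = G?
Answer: -135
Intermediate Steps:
K = 3 - sqrt(7) (K = 3 - sqrt(20 - 13) = 3 - sqrt(7) ≈ 0.35425)
C = -2
E(s, P) = -1 + s**2 (E(s, P) = s**2 - 1 = -1 + s**2)
(-87 - 1*(-42))*E(C, K) = (-87 - 1*(-42))*(-1 + (-2)**2) = (-87 + 42)*(-1 + 4) = -45*3 = -135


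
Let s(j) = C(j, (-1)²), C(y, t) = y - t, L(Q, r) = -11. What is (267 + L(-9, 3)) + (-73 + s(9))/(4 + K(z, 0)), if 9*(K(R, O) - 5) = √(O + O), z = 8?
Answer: 2239/9 ≈ 248.78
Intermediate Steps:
s(j) = -1 + j (s(j) = j - 1*(-1)² = j - 1*1 = j - 1 = -1 + j)
K(R, O) = 5 + √2*√O/9 (K(R, O) = 5 + √(O + O)/9 = 5 + √(2*O)/9 = 5 + (√2*√O)/9 = 5 + √2*√O/9)
(267 + L(-9, 3)) + (-73 + s(9))/(4 + K(z, 0)) = (267 - 11) + (-73 + (-1 + 9))/(4 + (5 + √2*√0/9)) = 256 + (-73 + 8)/(4 + (5 + (⅑)*√2*0)) = 256 - 65/(4 + (5 + 0)) = 256 - 65/(4 + 5) = 256 - 65/9 = 2239/9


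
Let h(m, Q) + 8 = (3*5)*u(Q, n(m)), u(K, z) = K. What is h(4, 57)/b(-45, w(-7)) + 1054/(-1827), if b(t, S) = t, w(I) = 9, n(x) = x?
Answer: -177211/9135 ≈ -19.399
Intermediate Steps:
h(m, Q) = -8 + 15*Q (h(m, Q) = -8 + (3*5)*Q = -8 + 15*Q)
h(4, 57)/b(-45, w(-7)) + 1054/(-1827) = (-8 + 15*57)/(-45) + 1054/(-1827) = (-8 + 855)*(-1/45) + 1054*(-1/1827) = 847*(-1/45) - 1054/1827 = -847/45 - 1054/1827 = -177211/9135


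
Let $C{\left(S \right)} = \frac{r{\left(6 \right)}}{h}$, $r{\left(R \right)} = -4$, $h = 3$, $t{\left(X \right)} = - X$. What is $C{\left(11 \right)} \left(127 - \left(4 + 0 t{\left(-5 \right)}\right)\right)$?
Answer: $-164$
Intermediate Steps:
$C{\left(S \right)} = - \frac{4}{3}$
$C{\left(11 \right)} \left(127 - \left(4 + 0 t{\left(-5 \right)}\right)\right) = - \frac{4 \left(127 - \left(4 + 0 \left(\left(-1\right) \left(-5\right)\right)\right)\right)}{3} = - \frac{4 \left(127 + \left(-4 + 0 \cdot 5\right)\right)}{3} = - \frac{4 \left(127 + \left(-4 + 0\right)\right)}{3} = - \frac{4 \left(127 - 4\right)}{3} = \left(- \frac{4}{3}\right) 123 = -164$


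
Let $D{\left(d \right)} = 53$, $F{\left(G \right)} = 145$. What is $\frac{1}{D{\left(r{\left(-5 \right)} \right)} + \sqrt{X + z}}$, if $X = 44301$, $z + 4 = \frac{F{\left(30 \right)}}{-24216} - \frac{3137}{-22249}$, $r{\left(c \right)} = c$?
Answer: $- \frac{28555434552}{22353051394079} + \frac{2 \sqrt{3214707437599781524410}}{22353051394079} \approx 0.0037955$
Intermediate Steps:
$z = - \frac{2082387649}{538781784}$ ($z = -4 + \left(\frac{145}{-24216} - \frac{3137}{-22249}\right) = -4 + \left(145 \left(- \frac{1}{24216}\right) - - \frac{3137}{22249}\right) = -4 + \left(- \frac{145}{24216} + \frac{3137}{22249}\right) = -4 + \frac{72739487}{538781784} = - \frac{2082387649}{538781784} \approx -3.865$)
$\frac{1}{D{\left(r{\left(-5 \right)} \right)} + \sqrt{X + z}} = \frac{1}{53 + \sqrt{44301 - \frac{2082387649}{538781784}}} = \frac{1}{53 + \sqrt{\frac{23866489425335}{538781784}}} = \frac{1}{53 + \frac{\sqrt{3214707437599781524410}}{269390892}}$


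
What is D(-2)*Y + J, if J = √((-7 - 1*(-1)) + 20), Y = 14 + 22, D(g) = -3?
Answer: -108 + √14 ≈ -104.26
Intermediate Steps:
Y = 36
J = √14 (J = √((-7 + 1) + 20) = √(-6 + 20) = √14 ≈ 3.7417)
D(-2)*Y + J = -3*36 + √14 = -108 + √14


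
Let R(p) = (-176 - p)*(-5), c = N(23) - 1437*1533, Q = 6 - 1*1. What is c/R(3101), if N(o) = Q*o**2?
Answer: -2200276/16385 ≈ -134.29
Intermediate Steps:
Q = 5 (Q = 6 - 1 = 5)
N(o) = 5*o**2
c = -2200276 (c = 5*23**2 - 1437*1533 = 5*529 - 2202921 = 2645 - 2202921 = -2200276)
R(p) = 880 + 5*p
c/R(3101) = -2200276/(880 + 5*3101) = -2200276/(880 + 15505) = -2200276/16385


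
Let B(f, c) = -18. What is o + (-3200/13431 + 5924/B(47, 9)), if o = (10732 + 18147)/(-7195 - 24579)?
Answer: -422819662423/1280269782 ≈ -330.26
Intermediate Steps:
o = -28879/31774 (o = 28879/(-31774) = 28879*(-1/31774) = -28879/31774 ≈ -0.90889)
o + (-3200/13431 + 5924/B(47, 9)) = -28879/31774 + (-3200/13431 + 5924/(-18)) = -28879/31774 + (-3200*1/13431 + 5924*(-1/18)) = -28879/31774 + (-3200/13431 - 2962/9) = -28879/31774 - 13270474/40293 = -422819662423/1280269782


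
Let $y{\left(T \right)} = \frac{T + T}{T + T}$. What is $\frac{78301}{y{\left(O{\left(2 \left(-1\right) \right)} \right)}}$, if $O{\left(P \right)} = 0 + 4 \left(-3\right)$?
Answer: $78301$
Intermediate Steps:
$O{\left(P \right)} = -12$ ($O{\left(P \right)} = 0 - 12 = -12$)
$y{\left(T \right)} = 1$ ($y{\left(T \right)} = \frac{2 T}{2 T} = 2 T \frac{1}{2 T} = 1$)
$\frac{78301}{y{\left(O{\left(2 \left(-1\right) \right)} \right)}} = \frac{78301}{1} = 78301 \cdot 1 = 78301$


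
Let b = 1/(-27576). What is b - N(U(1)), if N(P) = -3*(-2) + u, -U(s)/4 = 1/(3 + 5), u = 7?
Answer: -358489/27576 ≈ -13.000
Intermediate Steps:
U(s) = -½ (U(s) = -4/(3 + 5) = -4/8 = -4*⅛ = -½)
N(P) = 13 (N(P) = -3*(-2) + 7 = 6 + 7 = 13)
b = -1/27576 ≈ -3.6263e-5
b - N(U(1)) = -1/27576 - 1*13 = -1/27576 - 13 = -358489/27576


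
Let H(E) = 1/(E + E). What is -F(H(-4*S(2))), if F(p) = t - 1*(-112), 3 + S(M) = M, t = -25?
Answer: -87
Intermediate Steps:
S(M) = -3 + M
H(E) = 1/(2*E)
F(p) = 87 (F(p) = -25 - 1*(-112) = -25 + 112 = 87)
-F(H(-4*S(2))) = -1*87 = -87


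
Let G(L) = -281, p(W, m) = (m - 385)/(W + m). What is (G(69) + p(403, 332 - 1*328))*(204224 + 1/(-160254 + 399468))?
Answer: -2802905788145438/48680049 ≈ -5.7578e+7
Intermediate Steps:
p(W, m) = (-385 + m)/(W + m)
(G(69) + p(403, 332 - 1*328))*(204224 + 1/(-160254 + 399468)) = (-281 + (-385 + (332 - 1*328))/(403 + (332 - 1*328)))*(204224 + 1/(-160254 + 399468)) = (-281 + (-385 + (332 - 328))/(403 + (332 - 328)))*(204224 + 1/239214) = (-281 + (-385 + 4)/(403 + 4))*(204224 + 1/239214) = (-281 - 381/407)*(48853239937/239214) = -114748/407*48853239937/239214 = -2802905788145438/48680049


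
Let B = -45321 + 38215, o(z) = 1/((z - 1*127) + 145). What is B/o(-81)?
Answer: 447678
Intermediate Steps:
o(z) = 1/(18 + z) (o(z) = 1/((z - 127) + 145) = 1/((-127 + z) + 145) = 1/(18 + z))
B = -7106
B/o(-81) = -7106/(1/(18 - 81)) = -7106/(1/(-63)) = -7106/(-1/63) = -7106*(-63) = 447678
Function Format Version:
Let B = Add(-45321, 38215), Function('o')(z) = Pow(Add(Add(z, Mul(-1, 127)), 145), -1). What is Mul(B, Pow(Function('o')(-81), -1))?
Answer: 447678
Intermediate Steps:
Function('o')(z) = Pow(Add(18, z), -1) (Function('o')(z) = Pow(Add(Add(z, -127), 145), -1) = Pow(Add(Add(-127, z), 145), -1) = Pow(Add(18, z), -1))
B = -7106
Mul(B, Pow(Function('o')(-81), -1)) = Mul(-7106, Pow(Pow(Add(18, -81), -1), -1)) = Mul(-7106, Pow(Pow(-63, -1), -1)) = Mul(-7106, Pow(Rational(-1, 63), -1)) = Mul(-7106, -63) = 447678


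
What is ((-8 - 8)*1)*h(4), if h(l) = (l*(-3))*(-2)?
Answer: -384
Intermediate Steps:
h(l) = 6*l (h(l) = -3*l*(-2) = 6*l)
((-8 - 8)*1)*h(4) = ((-8 - 8)*1)*(6*4) = -16*1*24 = -16*24 = -384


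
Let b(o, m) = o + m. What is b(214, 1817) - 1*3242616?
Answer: -3240585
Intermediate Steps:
b(o, m) = m + o
b(214, 1817) - 1*3242616 = (1817 + 214) - 1*3242616 = 2031 - 3242616 = -3240585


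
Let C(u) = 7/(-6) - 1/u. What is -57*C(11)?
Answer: 1577/22 ≈ 71.682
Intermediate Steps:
C(u) = -7/6 - 1/u (C(u) = 7*(-⅙) - 1/u = -7/6 - 1/u)
-57*C(11) = -57*(-7/6 - 1/11) = -57*(-83/66) = 1577/22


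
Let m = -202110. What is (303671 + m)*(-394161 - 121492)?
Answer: -52370234333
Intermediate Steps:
(303671 + m)*(-394161 - 121492) = (303671 - 202110)*(-394161 - 121492) = 101561*(-515653) = -52370234333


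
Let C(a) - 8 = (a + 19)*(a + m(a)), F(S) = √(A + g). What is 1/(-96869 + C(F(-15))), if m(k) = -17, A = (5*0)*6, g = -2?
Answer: -48593/4722559302 - I*√2/4722559302 ≈ -1.029e-5 - 2.9946e-10*I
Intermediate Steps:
A = 0 (A = 0*6 = 0)
F(S) = I*√2 (F(S) = √(0 - 2) = √(-2) = I*√2)
C(a) = 8 + (-17 + a)*(19 + a) (C(a) = 8 + (a + 19)*(a - 17) = 8 + (19 + a)*(-17 + a) = 8 + (-17 + a)*(19 + a))
1/(-96869 + C(F(-15))) = 1/(-96869 + (-315 + (I*√2)² + 2*(I*√2))) = 1/(-96869 + (-315 - 2 + 2*I*√2)) = 1/(-96869 + (-317 + 2*I*√2)) = 1/(-97186 + 2*I*√2)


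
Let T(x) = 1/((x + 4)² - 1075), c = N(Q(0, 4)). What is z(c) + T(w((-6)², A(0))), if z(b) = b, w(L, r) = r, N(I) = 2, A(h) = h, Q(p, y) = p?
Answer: 2117/1059 ≈ 1.9991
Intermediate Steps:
c = 2
T(x) = 1/(-1075 + (4 + x)²) (T(x) = 1/((4 + x)² - 1075) = 1/(-1075 + (4 + x)²))
z(c) + T(w((-6)², A(0))) = 2 + 1/(-1075 + (4 + 0)²) = 2 + 1/(-1075 + 4²) = 2 + 1/(-1075 + 16) = 2 + 1/(-1059) = 2 - 1/1059 = 2117/1059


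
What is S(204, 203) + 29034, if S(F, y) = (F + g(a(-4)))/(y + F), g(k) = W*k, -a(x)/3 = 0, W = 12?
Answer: 11817042/407 ≈ 29035.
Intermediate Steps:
a(x) = 0 (a(x) = -3*0 = 0)
g(k) = 12*k
S(F, y) = F/(F + y) (S(F, y) = (F + 12*0)/(y + F) = (F + 0)/(F + y) = F/(F + y))
S(204, 203) + 29034 = 204/(204 + 203) + 29034 = 204/407 + 29034 = 11817042/407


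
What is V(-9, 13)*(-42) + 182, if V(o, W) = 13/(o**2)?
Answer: 4732/27 ≈ 175.26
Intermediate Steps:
V(o, W) = 13/o**2
V(-9, 13)*(-42) + 182 = (13/(-9)**2)*(-42) + 182 = (13*(1/81))*(-42) + 182 = (13/81)*(-42) + 182 = -182/27 + 182 = 4732/27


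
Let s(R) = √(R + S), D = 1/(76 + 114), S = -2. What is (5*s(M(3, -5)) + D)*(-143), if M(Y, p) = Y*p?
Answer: -143/190 - 715*I*√17 ≈ -0.75263 - 2948.0*I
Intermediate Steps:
D = 1/190 ≈ 0.0052632
s(R) = √(-2 + R) (s(R) = √(R - 2) = √(-2 + R))
(5*s(M(3, -5)) + D)*(-143) = (5*√(-2 + 3*(-5)) + 1/190)*(-143) = (5*√(-2 - 15) + 1/190)*(-143) = (5*√(-17) + 1/190)*(-143) = (5*(I*√17) + 1/190)*(-143) = (5*I*√17 + 1/190)*(-143) = (1/190 + 5*I*√17)*(-143) = -143/190 - 715*I*√17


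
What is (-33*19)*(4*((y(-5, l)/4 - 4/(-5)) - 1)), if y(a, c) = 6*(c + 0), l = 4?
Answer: -72732/5 ≈ -14546.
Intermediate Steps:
y(a, c) = 6*c
(-33*19)*(4*((y(-5, l)/4 - 4/(-5)) - 1)) = (-33*19)*(4*(((6*4)/4 - 4/(-5)) - 1)) = -2508*((24*(1/4) - 4*(-1/5)) - 1) = -2508*((6 + 4/5) - 1) = -2508*(34/5 - 1) = -2508*29/5 = -627*116/5 = -72732/5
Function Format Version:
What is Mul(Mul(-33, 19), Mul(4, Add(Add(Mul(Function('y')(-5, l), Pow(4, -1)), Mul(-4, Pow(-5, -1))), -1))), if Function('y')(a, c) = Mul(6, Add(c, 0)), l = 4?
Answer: Rational(-72732, 5) ≈ -14546.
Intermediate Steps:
Function('y')(a, c) = Mul(6, c)
Mul(Mul(-33, 19), Mul(4, Add(Add(Mul(Function('y')(-5, l), Pow(4, -1)), Mul(-4, Pow(-5, -1))), -1))) = Mul(Mul(-33, 19), Mul(4, Add(Add(Mul(Mul(6, 4), Pow(4, -1)), Mul(-4, Pow(-5, -1))), -1))) = Mul(-627, Mul(4, Add(Add(Mul(24, Rational(1, 4)), Mul(-4, Rational(-1, 5))), -1))) = Mul(-627, Mul(4, Add(Add(6, Rational(4, 5)), -1))) = Mul(-627, Mul(4, Add(Rational(34, 5), -1))) = Mul(-627, Mul(4, Rational(29, 5))) = Mul(-627, Rational(116, 5)) = Rational(-72732, 5)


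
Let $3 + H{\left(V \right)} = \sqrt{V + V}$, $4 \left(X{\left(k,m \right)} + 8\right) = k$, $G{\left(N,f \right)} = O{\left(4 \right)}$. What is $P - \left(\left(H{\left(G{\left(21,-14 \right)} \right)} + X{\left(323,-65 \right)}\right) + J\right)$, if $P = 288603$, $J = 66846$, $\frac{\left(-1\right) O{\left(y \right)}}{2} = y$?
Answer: $\frac{886749}{4} - 4 i \approx 2.2169 \cdot 10^{5} - 4.0 i$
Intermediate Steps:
$O{\left(y \right)} = - 2 y$
$G{\left(N,f \right)} = -8$ ($G{\left(N,f \right)} = \left(-2\right) 4 = -8$)
$X{\left(k,m \right)} = -8 + \frac{k}{4}$
$H{\left(V \right)} = -3 + \sqrt{2} \sqrt{V}$ ($H{\left(V \right)} = -3 + \sqrt{V + V} = -3 + \sqrt{2 V} = -3 + \sqrt{2} \sqrt{V}$)
$P - \left(\left(H{\left(G{\left(21,-14 \right)} \right)} + X{\left(323,-65 \right)}\right) + J\right) = 288603 - \left(\left(\left(-3 + \sqrt{2} \sqrt{-8}\right) + \left(-8 + \frac{1}{4} \cdot 323\right)\right) + 66846\right) = 288603 - \left(\left(\left(-3 + \sqrt{2} \cdot 2 i \sqrt{2}\right) + \left(-8 + \frac{323}{4}\right)\right) + 66846\right) = 288603 - \left(\left(\left(-3 + 4 i\right) + \frac{291}{4}\right) + 66846\right) = 288603 - \left(\left(\frac{279}{4} + 4 i\right) + 66846\right) = 288603 - \left(\frac{267663}{4} + 4 i\right) = \frac{886749}{4} - 4 i$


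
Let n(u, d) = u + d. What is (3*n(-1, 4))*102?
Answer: 918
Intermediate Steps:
n(u, d) = d + u
(3*n(-1, 4))*102 = (3*(4 - 1))*102 = (3*3)*102 = 9*102 = 918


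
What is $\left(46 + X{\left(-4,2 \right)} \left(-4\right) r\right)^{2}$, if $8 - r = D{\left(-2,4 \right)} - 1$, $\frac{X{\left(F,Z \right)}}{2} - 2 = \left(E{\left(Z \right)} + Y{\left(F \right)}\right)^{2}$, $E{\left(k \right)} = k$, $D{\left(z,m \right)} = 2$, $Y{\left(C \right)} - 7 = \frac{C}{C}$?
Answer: $32103556$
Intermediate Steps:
$Y{\left(C \right)} = 8$ ($Y{\left(C \right)} = 7 + \frac{C}{C} = 7 + 1 = 8$)
$X{\left(F,Z \right)} = 4 + 2 \left(8 + Z\right)^{2}$ ($X{\left(F,Z \right)} = 4 + 2 \left(Z + 8\right)^{2} = 4 + 2 \left(8 + Z\right)^{2}$)
$r = 7$ ($r = 8 - \left(2 - 1\right) = 8 - 1 = 7$)
$\left(46 + X{\left(-4,2 \right)} \left(-4\right) r\right)^{2} = \left(46 + \left(4 + 2 \left(8 + 2\right)^{2}\right) \left(-4\right) 7\right)^{2} = \left(46 + \left(4 + 2 \cdot 10^{2}\right) \left(-4\right) 7\right)^{2} = \left(46 + \left(4 + 2 \cdot 100\right) \left(-4\right) 7\right)^{2} = \left(46 + \left(4 + 200\right) \left(-4\right) 7\right)^{2} = \left(46 + 204 \left(-4\right) 7\right)^{2} = \left(46 - 5712\right)^{2} = \left(-5666\right)^{2} = 32103556$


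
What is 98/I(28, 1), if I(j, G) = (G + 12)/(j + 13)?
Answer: 4018/13 ≈ 309.08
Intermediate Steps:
I(j, G) = (12 + G)/(13 + j)
98/I(28, 1) = 98/(((12 + 1)/(13 + 28))) = 98/((13/41)) = 98/(((1/41)*13)) = 98/(13/41) = 98*(41/13) = 4018/13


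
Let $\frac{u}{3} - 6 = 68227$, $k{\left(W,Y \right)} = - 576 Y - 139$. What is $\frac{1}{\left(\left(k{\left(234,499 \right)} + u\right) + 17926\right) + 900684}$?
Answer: $\frac{1}{835746} \approx 1.1965 \cdot 10^{-6}$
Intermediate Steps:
$k{\left(W,Y \right)} = -139 - 576 Y$
$u = 204699$ ($u = 18 + 3 \cdot 68227 = 18 + 204681 = 204699$)
$\frac{1}{\left(\left(k{\left(234,499 \right)} + u\right) + 17926\right) + 900684} = \frac{1}{\left(\left(\left(-139 - 287424\right) + 204699\right) + 17926\right) + 900684} = \frac{1}{\left(\left(-287563 + 204699\right) + 17926\right) + 900684} = \frac{1}{\left(-82864 + 17926\right) + 900684} = \frac{1}{-64938 + 900684} = \frac{1}{835746}$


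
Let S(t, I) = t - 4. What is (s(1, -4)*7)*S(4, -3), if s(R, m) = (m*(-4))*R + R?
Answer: 0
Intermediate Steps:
S(t, I) = -4 + t
s(R, m) = R - 4*R*m (s(R, m) = (-4*m)*R + R = -4*R*m + R = R - 4*R*m)
(s(1, -4)*7)*S(4, -3) = ((1*(1 - 4*(-4)))*7)*(-4 + 4) = ((1*(1 + 16))*7)*0 = ((1*17)*7)*0 = (17*7)*0 = 119*0 = 0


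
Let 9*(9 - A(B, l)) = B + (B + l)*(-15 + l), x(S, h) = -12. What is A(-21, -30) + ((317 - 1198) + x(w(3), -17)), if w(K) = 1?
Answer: -3410/3 ≈ -1136.7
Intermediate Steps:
A(B, l) = 9 - B/9 - (-15 + l)*(B + l)/9 (A(B, l) = 9 - (B + (B + l)*(-15 + l))/9 = 9 - (B + (-15 + l)*(B + l))/9 = 9 + (-B/9 - (-15 + l)*(B + l)/9) = 9 - B/9 - (-15 + l)*(B + l)/9)
A(-21, -30) + ((317 - 1198) + x(w(3), -17)) = (9 - ⅑*(-30)² + (5/3)*(-30) + (14/9)*(-21) - ⅑*(-21)*(-30)) + ((317 - 1198) - 12) = (9 - ⅑*900 - 50 - 98/3 - 70) + (-881 - 12) = (9 - 100 - 50 - 98/3 - 70) - 893 = -731/3 - 893 = -3410/3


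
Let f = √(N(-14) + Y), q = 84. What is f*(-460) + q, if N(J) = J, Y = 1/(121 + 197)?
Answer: 84 - 230*I*√1415418/159 ≈ 84.0 - 1721.0*I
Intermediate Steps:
Y = 1/318 ≈ 0.0031447
f = I*√1415418/318 (f = √(-14 + 1/318) = √(-4451/318) = I*√1415418/318 ≈ 3.7412*I)
f*(-460) + q = (I*√1415418/318)*(-460) + 84 = -230*I*√1415418/159 + 84 = 84 - 230*I*√1415418/159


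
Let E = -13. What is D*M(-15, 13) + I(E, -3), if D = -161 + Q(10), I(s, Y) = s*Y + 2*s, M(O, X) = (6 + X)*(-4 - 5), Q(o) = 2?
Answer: 27202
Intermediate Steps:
M(O, X) = -54 - 9*X (M(O, X) = (6 + X)*(-9) = -54 - 9*X)
I(s, Y) = 2*s + Y*s (I(s, Y) = Y*s + 2*s = 2*s + Y*s)
D = -159 (D = -161 + 2 = -159)
D*M(-15, 13) + I(E, -3) = -159*(-54 - 9*13) - 13*(2 - 3) = -159*(-54 - 117) - 13*(-1) = -159*(-171) + 13 = 27189 + 13 = 27202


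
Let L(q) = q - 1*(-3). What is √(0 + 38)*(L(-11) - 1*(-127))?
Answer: 119*√38 ≈ 733.57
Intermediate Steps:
L(q) = 3 + q (L(q) = q + 3 = 3 + q)
√(0 + 38)*(L(-11) - 1*(-127)) = √(0 + 38)*((3 - 11) - 1*(-127)) = √38*(-8 + 127) = √38*119 = 119*√38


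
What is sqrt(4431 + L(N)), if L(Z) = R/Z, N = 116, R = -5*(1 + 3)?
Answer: sqrt(3726326)/29 ≈ 66.564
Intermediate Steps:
R = -20 (R = -5*4 = -20)
L(Z) = -20/Z
sqrt(4431 + L(N)) = sqrt(4431 - 20/116) = sqrt(4431 - 20*1/116) = sqrt(4431 - 5/29) = sqrt(128494/29) = sqrt(3726326)/29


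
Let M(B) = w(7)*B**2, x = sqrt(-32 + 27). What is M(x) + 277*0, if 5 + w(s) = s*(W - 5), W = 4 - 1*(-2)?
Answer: -10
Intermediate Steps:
W = 6 (W = 4 + 2 = 6)
x = I*sqrt(5) (x = sqrt(-5) = I*sqrt(5) ≈ 2.2361*I)
w(s) = -5 + s (w(s) = -5 + s*(6 - 5) = -5 + s*1 = -5 + s)
M(B) = 2*B**2 (M(B) = (-5 + 7)*B**2 = 2*B**2)
M(x) + 277*0 = 2*(I*sqrt(5))**2 + 277*0 = 2*(-5) + 0 = -10 + 0 = -10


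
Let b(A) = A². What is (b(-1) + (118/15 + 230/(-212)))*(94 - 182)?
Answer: -544412/795 ≈ -684.79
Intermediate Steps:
(b(-1) + (118/15 + 230/(-212)))*(94 - 182) = ((-1)² + (118/15 + 230/(-212)))*(94 - 182) = (1 + (118*(1/15) + 230*(-1/212)))*(-88) = (1 + (118/15 - 115/106))*(-88) = (1 + 10783/1590)*(-88) = (12373/1590)*(-88) = -544412/795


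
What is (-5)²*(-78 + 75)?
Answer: -75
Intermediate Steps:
(-5)²*(-78 + 75) = 25*(-3) = -75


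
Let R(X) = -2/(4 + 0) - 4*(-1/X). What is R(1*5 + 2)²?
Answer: 1/196 ≈ 0.0051020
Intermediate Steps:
R(X) = -½ + 4/X (R(X) = -2/4 - (-4)/X = -2*¼ + 4/X = -½ + 4/X)
R(1*5 + 2)² = ((8 - (1*5 + 2))/(2*(1*5 + 2)))² = ((8 - (5 + 2))/(2*(5 + 2)))² = ((½)*(8 - 1*7)/7)² = ((½)*(⅐)*(8 - 7))² = ((½)*(⅐)*1)² = (1/14)² = 1/196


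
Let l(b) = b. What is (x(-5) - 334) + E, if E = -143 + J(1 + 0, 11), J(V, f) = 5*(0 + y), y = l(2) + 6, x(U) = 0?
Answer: -437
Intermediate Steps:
y = 8 (y = 2 + 6 = 8)
J(V, f) = 40 (J(V, f) = 5*(0 + 8) = 5*8 = 40)
E = -103 (E = -143 + 40 = -103)
(x(-5) - 334) + E = (0 - 334) - 103 = -334 - 103 = -437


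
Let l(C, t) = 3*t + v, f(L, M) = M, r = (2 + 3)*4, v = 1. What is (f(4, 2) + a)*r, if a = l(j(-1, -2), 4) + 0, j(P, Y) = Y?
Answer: 300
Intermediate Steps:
r = 20 (r = 5*4 = 20)
l(C, t) = 1 + 3*t (l(C, t) = 3*t + 1 = 1 + 3*t)
a = 13 (a = (1 + 3*4) + 0 = (1 + 12) + 0 = 13 + 0 = 13)
(f(4, 2) + a)*r = (2 + 13)*20 = 15*20 = 300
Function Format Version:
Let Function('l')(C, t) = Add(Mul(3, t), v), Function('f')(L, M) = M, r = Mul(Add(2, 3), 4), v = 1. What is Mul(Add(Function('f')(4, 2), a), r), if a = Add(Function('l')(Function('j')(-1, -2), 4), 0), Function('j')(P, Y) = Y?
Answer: 300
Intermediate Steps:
r = 20 (r = Mul(5, 4) = 20)
Function('l')(C, t) = Add(1, Mul(3, t)) (Function('l')(C, t) = Add(Mul(3, t), 1) = Add(1, Mul(3, t)))
a = 13 (a = Add(Add(1, Mul(3, 4)), 0) = Add(Add(1, 12), 0) = Add(13, 0) = 13)
Mul(Add(Function('f')(4, 2), a), r) = Mul(Add(2, 13), 20) = Mul(15, 20) = 300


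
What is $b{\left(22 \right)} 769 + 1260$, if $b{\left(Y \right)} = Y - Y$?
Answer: $1260$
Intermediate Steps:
$b{\left(Y \right)} = 0$
$b{\left(22 \right)} 769 + 1260 = 0 \cdot 769 + 1260 = 0 + 1260 = 1260$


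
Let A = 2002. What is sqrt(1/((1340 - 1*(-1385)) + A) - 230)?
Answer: 3*I*sqrt(571026327)/4727 ≈ 15.166*I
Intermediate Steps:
sqrt(1/((1340 - 1*(-1385)) + A) - 230) = sqrt(1/((1340 - 1*(-1385)) + 2002) - 230) = sqrt(1/((1340 + 1385) + 2002) - 230) = sqrt(1/(2725 + 2002) - 230) = sqrt(1/4727 - 230) = sqrt(-1087209/4727) = 3*I*sqrt(571026327)/4727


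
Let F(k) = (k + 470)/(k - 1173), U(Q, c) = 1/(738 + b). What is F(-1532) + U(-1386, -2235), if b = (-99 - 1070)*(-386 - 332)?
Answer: 178433533/454483280 ≈ 0.39261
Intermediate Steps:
b = 839342 (b = -1169*(-718) = 839342)
U(Q, c) = 1/840080 (U(Q, c) = 1/(738 + 839342) = 1/840080)
F(k) = (470 + k)/(-1173 + k)
F(-1532) + U(-1386, -2235) = (470 - 1532)/(-1173 - 1532) + 1/840080 = -1062/(-2705) + 1/840080 = -1/2705*(-1062) + 1/840080 = 1062/2705 + 1/840080 = 178433533/454483280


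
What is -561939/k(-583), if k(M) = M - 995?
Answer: 187313/526 ≈ 356.11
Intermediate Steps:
k(M) = -995 + M
-561939/k(-583) = -561939/(-995 - 583) = -561939/(-1578) = -561939*(-1/1578) = 187313/526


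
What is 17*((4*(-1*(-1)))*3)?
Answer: 204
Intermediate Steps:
17*((4*(-1*(-1)))*3) = 17*((4*1)*3) = 17*(4*3) = 17*12 = 204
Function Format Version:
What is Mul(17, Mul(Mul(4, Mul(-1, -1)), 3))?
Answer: 204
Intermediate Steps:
Mul(17, Mul(Mul(4, Mul(-1, -1)), 3)) = Mul(17, Mul(Mul(4, 1), 3)) = Mul(17, Mul(4, 3)) = Mul(17, 12) = 204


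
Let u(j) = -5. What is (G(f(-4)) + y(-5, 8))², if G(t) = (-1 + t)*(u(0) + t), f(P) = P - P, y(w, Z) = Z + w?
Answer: 64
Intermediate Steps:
f(P) = 0
G(t) = (-1 + t)*(-5 + t)
(G(f(-4)) + y(-5, 8))² = ((5 + 0² - 6*0) + (8 - 5))² = ((5 + 0 + 0) + 3)² = (5 + 3)² = 8² = 64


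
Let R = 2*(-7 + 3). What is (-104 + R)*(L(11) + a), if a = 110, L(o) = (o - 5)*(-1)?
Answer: -11648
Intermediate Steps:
L(o) = 5 - o (L(o) = (-5 + o)*(-1) = 5 - o)
R = -8 (R = 2*(-4) = -8)
(-104 + R)*(L(11) + a) = (-104 - 8)*((5 - 1*11) + 110) = -112*((5 - 11) + 110) = -112*(-6 + 110) = -112*104 = -11648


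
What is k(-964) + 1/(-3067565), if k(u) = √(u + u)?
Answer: -1/3067565 + 2*I*√482 ≈ -3.2599e-7 + 43.909*I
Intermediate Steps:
k(u) = √2*√u (k(u) = √(2*u) = √2*√u)
k(-964) + 1/(-3067565) = √2*√(-964) + 1/(-3067565) = √2*(2*I*√241) - 1/3067565 = 2*I*√482 - 1/3067565 = -1/3067565 + 2*I*√482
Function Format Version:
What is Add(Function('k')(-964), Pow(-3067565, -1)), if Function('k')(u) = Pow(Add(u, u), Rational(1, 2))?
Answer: Add(Rational(-1, 3067565), Mul(2, I, Pow(482, Rational(1, 2)))) ≈ Add(-3.2599e-7, Mul(43.909, I))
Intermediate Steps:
Function('k')(u) = Mul(Pow(2, Rational(1, 2)), Pow(u, Rational(1, 2))) (Function('k')(u) = Pow(Mul(2, u), Rational(1, 2)) = Mul(Pow(2, Rational(1, 2)), Pow(u, Rational(1, 2))))
Add(Function('k')(-964), Pow(-3067565, -1)) = Add(Mul(Pow(2, Rational(1, 2)), Pow(-964, Rational(1, 2))), Pow(-3067565, -1)) = Add(Mul(Pow(2, Rational(1, 2)), Mul(2, I, Pow(241, Rational(1, 2)))), Rational(-1, 3067565)) = Add(Mul(2, I, Pow(482, Rational(1, 2))), Rational(-1, 3067565)) = Add(Rational(-1, 3067565), Mul(2, I, Pow(482, Rational(1, 2))))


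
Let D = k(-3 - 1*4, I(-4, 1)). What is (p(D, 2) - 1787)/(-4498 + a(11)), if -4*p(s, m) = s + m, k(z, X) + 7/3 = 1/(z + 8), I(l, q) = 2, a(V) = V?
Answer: 10723/26922 ≈ 0.39830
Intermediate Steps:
k(z, X) = -7/3 + 1/(8 + z) (k(z, X) = -7/3 + 1/(z + 8) = -7/3 + 1/(8 + z))
D = -4/3 (D = (-53 - 7*(-3 - 1*4))/(3*(8 + (-3 - 1*4))) = (-53 - 7*(-3 - 4))/(3*(8 + (-3 - 4))) = (-53 - 7*(-7))/(3*(8 - 7)) = (⅓)*(-53 + 49)/1 = (⅓)*1*(-4) = -4/3 ≈ -1.3333)
p(s, m) = -m/4 - s/4 (p(s, m) = -(s + m)/4 = -(m + s)/4 = -m/4 - s/4)
(p(D, 2) - 1787)/(-4498 + a(11)) = ((-¼*2 - ¼*(-4/3)) - 1787)/(-4498 + 11) = ((-½ + ⅓) - 1787)/(-4487) = (-⅙ - 1787)*(-1/4487) = -10723/6*(-1/4487) = 10723/26922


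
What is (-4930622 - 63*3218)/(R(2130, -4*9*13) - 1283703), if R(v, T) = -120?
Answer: 5133356/1283823 ≈ 3.9985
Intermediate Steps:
(-4930622 - 63*3218)/(R(2130, -4*9*13) - 1283703) = (-4930622 - 63*3218)/(-120 - 1283703) = (-4930622 - 202734)/(-1283823) = -5133356*(-1/1283823) = 5133356/1283823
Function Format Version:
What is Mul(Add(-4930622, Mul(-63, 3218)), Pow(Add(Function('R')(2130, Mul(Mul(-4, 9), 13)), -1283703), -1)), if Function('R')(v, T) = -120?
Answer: Rational(5133356, 1283823) ≈ 3.9985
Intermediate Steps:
Mul(Add(-4930622, Mul(-63, 3218)), Pow(Add(Function('R')(2130, Mul(Mul(-4, 9), 13)), -1283703), -1)) = Mul(Add(-4930622, Mul(-63, 3218)), Pow(Add(-120, -1283703), -1)) = Mul(Add(-4930622, -202734), Pow(-1283823, -1)) = Mul(-5133356, Rational(-1, 1283823)) = Rational(5133356, 1283823)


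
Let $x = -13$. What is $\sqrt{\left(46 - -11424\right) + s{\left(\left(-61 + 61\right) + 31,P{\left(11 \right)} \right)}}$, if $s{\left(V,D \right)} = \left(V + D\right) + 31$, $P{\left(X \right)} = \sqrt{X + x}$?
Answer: $\sqrt{11532 + i \sqrt{2}} \approx 107.39 + 0.0066 i$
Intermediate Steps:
$P{\left(X \right)} = \sqrt{-13 + X}$ ($P{\left(X \right)} = \sqrt{X - 13} = \sqrt{-13 + X}$)
$s{\left(V,D \right)} = 31 + D + V$ ($s{\left(V,D \right)} = \left(D + V\right) + 31 = 31 + D + V$)
$\sqrt{\left(46 - -11424\right) + s{\left(\left(-61 + 61\right) + 31,P{\left(11 \right)} \right)}} = \sqrt{\left(46 - -11424\right) + \left(31 + \sqrt{-13 + 11} + \left(\left(-61 + 61\right) + 31\right)\right)} = \sqrt{\left(46 + 11424\right) + \left(31 + \sqrt{-2} + \left(0 + 31\right)\right)} = \sqrt{11470 + \left(31 + i \sqrt{2} + 31\right)} = \sqrt{11470 + \left(62 + i \sqrt{2}\right)} = \sqrt{11532 + i \sqrt{2}}$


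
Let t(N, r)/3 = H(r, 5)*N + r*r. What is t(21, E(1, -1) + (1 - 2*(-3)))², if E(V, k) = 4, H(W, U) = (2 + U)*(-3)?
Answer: 921600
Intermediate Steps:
H(W, U) = -6 - 3*U
t(N, r) = -63*N + 3*r² (t(N, r) = 3*((-6 - 3*5)*N + r*r) = 3*((-6 - 15)*N + r²) = 3*(-21*N + r²) = 3*(r² - 21*N) = -63*N + 3*r²)
t(21, E(1, -1) + (1 - 2*(-3)))² = (-63*21 + 3*(4 + (1 - 2*(-3)))²)² = (-1323 + 3*(4 + (1 + 6))²)² = (-1323 + 3*(4 + 7)²)² = (-1323 + 3*11²)² = (-1323 + 3*121)² = (-1323 + 363)² = (-960)² = 921600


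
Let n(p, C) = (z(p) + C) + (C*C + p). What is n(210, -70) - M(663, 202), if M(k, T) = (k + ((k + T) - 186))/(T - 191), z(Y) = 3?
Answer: 4921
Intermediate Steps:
n(p, C) = 3 + C + p + C**2 (n(p, C) = (3 + C) + (C*C + p) = (3 + C) + (C**2 + p) = (3 + C) + (p + C**2) = 3 + C + p + C**2)
M(k, T) = (-186 + T + 2*k)/(-191 + T) (M(k, T) = (k + ((T + k) - 186))/(-191 + T) = (k + (-186 + T + k))/(-191 + T) = (-186 + T + 2*k)/(-191 + T))
n(210, -70) - M(663, 202) = (3 - 70 + 210 + (-70)**2) - (-186 + 202 + 2*663)/(-191 + 202) = (3 - 70 + 210 + 4900) - (-186 + 202 + 1326)/11 = 5043 - 1342/11 = 5043 - 1*122 = 5043 - 122 = 4921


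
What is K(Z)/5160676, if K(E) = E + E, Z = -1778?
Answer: -889/1290169 ≈ -0.00068906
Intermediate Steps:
K(E) = 2*E
K(Z)/5160676 = (2*(-1778))/5160676 = -3556*1/5160676 = -889/1290169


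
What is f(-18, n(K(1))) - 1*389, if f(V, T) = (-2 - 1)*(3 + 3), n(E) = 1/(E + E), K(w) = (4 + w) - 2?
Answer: -407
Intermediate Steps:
K(w) = 2 + w
n(E) = 1/(2*E)
f(V, T) = -18 (f(V, T) = -3*6 = -18)
f(-18, n(K(1))) - 1*389 = -18 - 1*389 = -18 - 389 = -407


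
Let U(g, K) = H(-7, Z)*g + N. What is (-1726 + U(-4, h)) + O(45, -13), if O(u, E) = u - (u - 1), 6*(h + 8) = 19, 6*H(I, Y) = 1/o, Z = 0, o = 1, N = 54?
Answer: -5015/3 ≈ -1671.7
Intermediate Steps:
H(I, Y) = ⅙ (H(I, Y) = (⅙)/1 = (⅙)*1 = ⅙)
h = -29/6 (h = -8 + (⅙)*19 = -8 + 19/6 = -29/6 ≈ -4.8333)
U(g, K) = 54 + g/6 (U(g, K) = g/6 + 54 = 54 + g/6)
O(u, E) = 1 (O(u, E) = u - (-1 + u) = u + (1 - u) = 1)
(-1726 + U(-4, h)) + O(45, -13) = (-1726 + (54 + (⅙)*(-4))) + 1 = (-1726 + (54 - ⅔)) + 1 = (-1726 + 160/3) + 1 = -5018/3 + 1 = -5015/3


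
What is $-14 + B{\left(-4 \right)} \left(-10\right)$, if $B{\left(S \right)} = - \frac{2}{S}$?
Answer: $-19$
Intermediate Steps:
$-14 + B{\left(-4 \right)} \left(-10\right) = -14 + - \frac{2}{-4} \left(-10\right) = -14 + \left(-2\right) \left(- \frac{1}{4}\right) \left(-10\right) = -14 + \frac{1}{2} \left(-10\right) = -14 - 5 = -19$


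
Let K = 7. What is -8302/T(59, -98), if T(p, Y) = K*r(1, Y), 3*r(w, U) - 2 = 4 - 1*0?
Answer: -593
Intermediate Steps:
r(w, U) = 2 (r(w, U) = 2/3 + (4 - 1*0)/3 = 2/3 + (4 + 0)/3 = 2/3 + (1/3)*4 = 2/3 + 4/3 = 2)
T(p, Y) = 14 (T(p, Y) = 7*2 = 14)
-8302/T(59, -98) = -8302/14 = -8302*1/14 = -593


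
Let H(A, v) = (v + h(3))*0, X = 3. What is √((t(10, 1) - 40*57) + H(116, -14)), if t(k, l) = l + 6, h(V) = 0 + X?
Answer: I*√2273 ≈ 47.676*I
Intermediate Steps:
h(V) = 3 (h(V) = 0 + 3 = 3)
H(A, v) = 0 (H(A, v) = (v + 3)*0 = (3 + v)*0 = 0)
t(k, l) = 6 + l
√((t(10, 1) - 40*57) + H(116, -14)) = √(((6 + 1) - 40*57) + 0) = √((7 - 2280) + 0) = √(-2273 + 0) = √(-2273) = I*√2273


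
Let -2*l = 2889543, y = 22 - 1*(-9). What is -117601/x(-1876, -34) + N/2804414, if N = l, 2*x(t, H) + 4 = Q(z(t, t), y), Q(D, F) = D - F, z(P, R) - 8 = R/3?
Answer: 3951967854117/10976476396 ≈ 360.04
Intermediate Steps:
z(P, R) = 8 + R/3
y = 31 (y = 22 + 9 = 31)
l = -2889543/2 (l = -1/2*2889543 = -2889543/2 ≈ -1.4448e+6)
x(t, H) = -27/2 + t/6 (x(t, H) = -2 + ((8 + t/3) - 1*31)/2 = -2 + ((8 + t/3) - 31)/2 = -2 + (-23 + t/3)/2 = -2 + (-23/2 + t/6) = -27/2 + t/6)
N = -2889543/2 ≈ -1.4448e+6
-117601/x(-1876, -34) + N/2804414 = -117601/(-27/2 + (1/6)*(-1876)) - 2889543/2/2804414 = -117601/(-27/2 - 938/3) - 2889543/2*1/2804414 = -117601/(-1957/6) - 2889543/5608828 = -117601*(-6/1957) - 2889543/5608828 = 705606/1957 - 2889543/5608828 = 3951967854117/10976476396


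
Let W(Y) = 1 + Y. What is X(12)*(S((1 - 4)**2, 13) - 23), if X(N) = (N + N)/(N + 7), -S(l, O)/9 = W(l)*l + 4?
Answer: -20856/19 ≈ -1097.7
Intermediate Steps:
S(l, O) = -36 - 9*l*(1 + l) (S(l, O) = -9*((1 + l)*l + 4) = -9*(l*(1 + l) + 4) = -9*(4 + l*(1 + l)) = -36 - 9*l*(1 + l))
X(N) = 2*N/(7 + N) (X(N) = (2*N)/(7 + N) = 2*N/(7 + N))
X(12)*(S((1 - 4)**2, 13) - 23) = (2*12/(7 + 12))*((-36 - 9*(1 - 4)**2*(1 + (1 - 4)**2)) - 23) = (2*12/19)*((-36 - 9*(-3)**2*(1 + (-3)**2)) - 23) = (2*12*(1/19))*((-36 - 9*9*(1 + 9)) - 23) = 24*((-36 - 9*9*10) - 23)/19 = 24*((-36 - 810) - 23)/19 = 24*(-846 - 23)/19 = (24/19)*(-869) = -20856/19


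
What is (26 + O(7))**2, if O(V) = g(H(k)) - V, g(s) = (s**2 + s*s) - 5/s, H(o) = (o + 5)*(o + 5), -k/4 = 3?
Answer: 55801778176/2401 ≈ 2.3241e+7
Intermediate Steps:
k = -12 (k = -4*3 = -12)
H(o) = (5 + o)**2 (H(o) = (5 + o)*(5 + o) = (5 + o)**2)
g(s) = -5/s + 2*s**2 (g(s) = (s**2 + s**2) - 5/s = 2*s**2 - 5/s = -5/s + 2*s**2)
O(V) = 235293/49 - V (O(V) = (-5 + 2*((5 - 12)**2)**3)/((5 - 12)**2) - V = (-5 + 2*((-7)**2)**3)/((-7)**2) - V = (-5 + 2*49**3)/49 - V = (-5 + 2*117649)/49 - V = (-5 + 235298)/49 - V = (1/49)*235293 - V = 235293/49 - V)
(26 + O(7))**2 = (26 + (235293/49 - 1*7))**2 = (26 + (235293/49 - 7))**2 = (26 + 234950/49)**2 = (236224/49)**2 = 55801778176/2401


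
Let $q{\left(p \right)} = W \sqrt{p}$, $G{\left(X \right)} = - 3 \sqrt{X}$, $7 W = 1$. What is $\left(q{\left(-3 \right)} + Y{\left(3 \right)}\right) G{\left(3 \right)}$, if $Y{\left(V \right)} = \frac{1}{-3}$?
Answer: $\sqrt{3} - \frac{9 i}{7} \approx 1.732 - 1.2857 i$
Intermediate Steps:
$W = \frac{1}{7}$ ($W = \frac{1}{7} \cdot 1 = \frac{1}{7} \approx 0.14286$)
$q{\left(p \right)} = \frac{\sqrt{p}}{7}$
$Y{\left(V \right)} = - \frac{1}{3}$
$\left(q{\left(-3 \right)} + Y{\left(3 \right)}\right) G{\left(3 \right)} = \left(\frac{\sqrt{-3}}{7} - \frac{1}{3}\right) \left(- 3 \sqrt{3}\right) = \left(\frac{i \sqrt{3}}{7} - \frac{1}{3}\right) \left(- 3 \sqrt{3}\right) = \left(- \frac{1}{3} + \frac{i \sqrt{3}}{7}\right) \left(- 3 \sqrt{3}\right) = - 3 \sqrt{3} \left(- \frac{1}{3} + \frac{i \sqrt{3}}{7}\right)$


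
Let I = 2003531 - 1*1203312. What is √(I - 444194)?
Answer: 5*√14241 ≈ 596.68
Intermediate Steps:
I = 800219 (I = 2003531 - 1203312 = 800219)
√(I - 444194) = √(800219 - 444194) = √356025 = 5*√14241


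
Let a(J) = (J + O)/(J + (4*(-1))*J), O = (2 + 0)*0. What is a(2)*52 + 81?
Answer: 191/3 ≈ 63.667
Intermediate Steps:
O = 0 (O = 2*0 = 0)
a(J) = -1/3 (a(J) = (J + 0)/(J + (4*(-1))*J) = J/(J - 4*J) = J/((-3*J)) = J*(-1/(3*J)) = -1/3)
a(2)*52 + 81 = -1/3*52 + 81 = -52/3 + 81 = 191/3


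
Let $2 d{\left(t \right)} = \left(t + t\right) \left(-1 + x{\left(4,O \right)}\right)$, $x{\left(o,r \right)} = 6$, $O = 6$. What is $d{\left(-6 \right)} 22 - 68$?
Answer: $-728$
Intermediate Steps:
$d{\left(t \right)} = 5 t$ ($d{\left(t \right)} = \frac{\left(t + t\right) \left(-1 + 6\right)}{2} = \frac{2 t 5}{2} = \frac{10 t}{2} = 5 t$)
$d{\left(-6 \right)} 22 - 68 = 5 \left(-6\right) 22 - 68 = \left(-30\right) 22 - 68 = -660 - 68 = -728$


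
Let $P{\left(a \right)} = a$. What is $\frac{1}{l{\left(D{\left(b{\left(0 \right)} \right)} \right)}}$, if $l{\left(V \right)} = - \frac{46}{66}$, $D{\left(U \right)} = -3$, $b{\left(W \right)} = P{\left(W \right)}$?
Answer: $- \frac{33}{23} \approx -1.4348$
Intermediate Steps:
$b{\left(W \right)} = W$
$l{\left(V \right)} = - \frac{23}{33}$ ($l{\left(V \right)} = \left(-46\right) \frac{1}{66} = - \frac{23}{33}$)
$\frac{1}{l{\left(D{\left(b{\left(0 \right)} \right)} \right)}} = \frac{1}{- \frac{23}{33}} = - \frac{33}{23}$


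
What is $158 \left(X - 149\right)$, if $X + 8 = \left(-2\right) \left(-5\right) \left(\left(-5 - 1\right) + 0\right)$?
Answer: $-34286$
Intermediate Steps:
$X = -68$ ($X = -8 + \left(-2\right) \left(-5\right) \left(\left(-5 - 1\right) + 0\right) = -8 + 10 \left(-6 + 0\right) = -8 + 10 \left(-6\right) = -8 - 60 = -68$)
$158 \left(X - 149\right) = 158 \left(-68 - 149\right) = 158 \left(-217\right) = -34286$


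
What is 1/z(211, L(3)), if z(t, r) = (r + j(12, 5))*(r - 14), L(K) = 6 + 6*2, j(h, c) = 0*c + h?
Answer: 1/120 ≈ 0.0083333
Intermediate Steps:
j(h, c) = h (j(h, c) = 0 + h = h)
L(K) = 18 (L(K) = 6 + 12 = 18)
z(t, r) = (-14 + r)*(12 + r) (z(t, r) = (r + 12)*(r - 14) = (12 + r)*(-14 + r) = (-14 + r)*(12 + r))
1/z(211, L(3)) = 1/(-168 + 18² - 2*18) = 1/(-168 + 324 - 36) = 1/120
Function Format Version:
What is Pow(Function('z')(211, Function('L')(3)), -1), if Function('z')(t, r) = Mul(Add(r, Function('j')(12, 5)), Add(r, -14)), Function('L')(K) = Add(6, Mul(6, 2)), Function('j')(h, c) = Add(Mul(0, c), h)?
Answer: Rational(1, 120) ≈ 0.0083333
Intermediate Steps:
Function('j')(h, c) = h (Function('j')(h, c) = Add(0, h) = h)
Function('L')(K) = 18 (Function('L')(K) = Add(6, 12) = 18)
Function('z')(t, r) = Mul(Add(-14, r), Add(12, r)) (Function('z')(t, r) = Mul(Add(r, 12), Add(r, -14)) = Mul(Add(12, r), Add(-14, r)) = Mul(Add(-14, r), Add(12, r)))
Pow(Function('z')(211, Function('L')(3)), -1) = Pow(Add(-168, Pow(18, 2), Mul(-2, 18)), -1) = Pow(Add(-168, 324, -36), -1) = Pow(120, -1) = Rational(1, 120)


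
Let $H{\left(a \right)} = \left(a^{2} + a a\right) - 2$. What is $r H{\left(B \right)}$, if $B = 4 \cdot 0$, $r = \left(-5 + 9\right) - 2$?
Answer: $-4$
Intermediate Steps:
$r = 2$ ($r = 4 - 2 = 2$)
$B = 0$
$H{\left(a \right)} = -2 + 2 a^{2}$ ($H{\left(a \right)} = \left(a^{2} + a^{2}\right) - 2 = 2 a^{2} - 2 = -2 + 2 a^{2}$)
$r H{\left(B \right)} = 2 \left(-2 + 2 \cdot 0^{2}\right) = 2 \left(-2 + 2 \cdot 0\right) = 2 \left(-2 + 0\right) = 2 \left(-2\right) = -4$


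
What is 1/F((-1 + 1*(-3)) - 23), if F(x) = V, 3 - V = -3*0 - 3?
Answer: ⅙ ≈ 0.16667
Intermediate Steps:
V = 6 (V = 3 - (-3*0 - 3) = 3 - (0 - 3) = 3 - 1*(-3) = 3 + 3 = 6)
F(x) = 6
1/F((-1 + 1*(-3)) - 23) = 1/6 = ⅙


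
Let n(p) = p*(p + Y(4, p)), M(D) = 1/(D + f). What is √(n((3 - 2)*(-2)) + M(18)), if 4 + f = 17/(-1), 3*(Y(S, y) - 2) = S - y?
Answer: I*√39/3 ≈ 2.0817*I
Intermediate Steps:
Y(S, y) = 2 - y/3 + S/3 (Y(S, y) = 2 + (S - y)/3 = 2 + (-y/3 + S/3) = 2 - y/3 + S/3)
f = -21 (f = -4 + 17/(-1) = -4 + 17*(-1) = -4 - 17 = -21)
M(D) = 1/(-21 + D) (M(D) = 1/(D - 21) = 1/(-21 + D))
n(p) = p*(10/3 + 2*p/3) (n(p) = p*(p + (2 - p/3 + (⅓)*4)) = p*(p + (2 - p/3 + 4/3)) = p*(p + (10/3 - p/3)) = p*(10/3 + 2*p/3))
√(n((3 - 2)*(-2)) + M(18)) = √(2*((3 - 2)*(-2))*(5 + (3 - 2)*(-2))/3 + 1/(-21 + 18)) = √(2*(1*(-2))*(5 + 1*(-2))/3 + 1/(-3)) = √((⅔)*(-2)*(5 - 2) - ⅓) = √((⅔)*(-2)*3 - ⅓) = √(-4 - ⅓) = √(-13/3) = I*√39/3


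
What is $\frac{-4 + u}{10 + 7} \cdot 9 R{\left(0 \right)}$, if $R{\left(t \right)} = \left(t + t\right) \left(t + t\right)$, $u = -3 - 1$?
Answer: $0$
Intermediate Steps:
$u = -4$ ($u = -3 - 1 = -4$)
$R{\left(t \right)} = 4 t^{2}$ ($R{\left(t \right)} = 2 t 2 t = 4 t^{2}$)
$\frac{-4 + u}{10 + 7} \cdot 9 R{\left(0 \right)} = \frac{-4 - 4}{10 + 7} \cdot 9 \cdot 4 \cdot 0^{2} = - \frac{8}{17} \cdot 9 \cdot 4 \cdot 0 = \left(-8\right) \frac{1}{17} \cdot 9 \cdot 0 = \left(- \frac{8}{17}\right) 9 \cdot 0 = \left(- \frac{72}{17}\right) 0 = 0$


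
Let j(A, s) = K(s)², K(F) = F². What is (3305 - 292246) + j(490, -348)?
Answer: 14665889875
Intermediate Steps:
j(A, s) = s⁴ (j(A, s) = (s²)² = s⁴)
(3305 - 292246) + j(490, -348) = (3305 - 292246) + (-348)⁴ = -288941 + 14666178816 = 14665889875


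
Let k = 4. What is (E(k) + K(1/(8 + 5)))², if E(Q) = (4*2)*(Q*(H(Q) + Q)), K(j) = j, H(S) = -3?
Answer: 173889/169 ≈ 1028.9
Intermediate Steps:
E(Q) = 8*Q*(-3 + Q) (E(Q) = (4*2)*(Q*(-3 + Q)) = 8*(Q*(-3 + Q)) = 8*Q*(-3 + Q))
(E(k) + K(1/(8 + 5)))² = (8*4*(-3 + 4) + 1/(8 + 5))² = (8*4*1 + 1/13)² = (32 + 1/13)² = (417/13)² = 173889/169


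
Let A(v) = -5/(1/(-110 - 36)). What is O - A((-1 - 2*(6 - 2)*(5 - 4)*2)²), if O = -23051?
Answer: -23781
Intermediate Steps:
A(v) = 730 (A(v) = -5/(1/(-146)) = -5/(-1/146) = -5*(-146) = 730)
O - A((-1 - 2*(6 - 2)*(5 - 4)*2)²) = -23051 - 1*730 = -23051 - 730 = -23781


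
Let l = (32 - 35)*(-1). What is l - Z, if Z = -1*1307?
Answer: 1310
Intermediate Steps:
l = 3 (l = -3*(-1) = 3)
Z = -1307
l - Z = 3 - 1*(-1307) = 3 + 1307 = 1310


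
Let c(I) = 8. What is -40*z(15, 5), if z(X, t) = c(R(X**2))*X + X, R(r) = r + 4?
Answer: -5400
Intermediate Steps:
R(r) = 4 + r
z(X, t) = 9*X (z(X, t) = 8*X + X = 9*X)
-40*z(15, 5) = -360*15 = -40*135 = -5400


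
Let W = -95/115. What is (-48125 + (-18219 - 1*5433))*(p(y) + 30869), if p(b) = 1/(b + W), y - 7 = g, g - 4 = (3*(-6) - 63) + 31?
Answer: -2029565088237/916 ≈ -2.2157e+9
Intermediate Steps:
g = -46 (g = 4 + ((3*(-6) - 63) + 31) = 4 + ((-18 - 63) + 31) = 4 + (-81 + 31) = 4 - 50 = -46)
W = -19/23 (W = -95*1/115 = -19/23 ≈ -0.82609)
y = -39 (y = 7 - 46 = -39)
p(b) = 1/(-19/23 + b) (p(b) = 1/(b - 19/23) = 1/(-19/23 + b))
(-48125 + (-18219 - 1*5433))*(p(y) + 30869) = (-48125 + (-18219 - 1*5433))*(23/(-19 + 23*(-39)) + 30869) = (-48125 + (-18219 - 5433))*(23/(-19 - 897) + 30869) = (-48125 - 23652)*(23/(-916) + 30869) = -71777*(23*(-1/916) + 30869) = -71777*(-23/916 + 30869) = -71777*28275981/916 = -2029565088237/916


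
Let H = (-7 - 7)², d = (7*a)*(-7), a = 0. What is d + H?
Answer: 196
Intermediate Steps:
d = 0 (d = (7*0)*(-7) = 0*(-7) = 0)
H = 196 (H = (-14)² = 196)
d + H = 0 + 196 = 196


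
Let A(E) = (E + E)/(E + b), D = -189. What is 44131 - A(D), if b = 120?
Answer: 1014887/23 ≈ 44126.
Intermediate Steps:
A(E) = 2*E/(120 + E) (A(E) = (E + E)/(E + 120) = (2*E)/(120 + E) = 2*E/(120 + E))
44131 - A(D) = 44131 - 2*(-189)/(120 - 189) = 44131 - 2*(-189)/(-69) = 44131 - 2*(-189)*(-1)/69 = 44131 - 1*126/23 = 44131 - 126/23 = 1014887/23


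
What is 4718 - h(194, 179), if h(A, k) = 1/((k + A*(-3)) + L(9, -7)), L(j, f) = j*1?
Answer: 1858893/394 ≈ 4718.0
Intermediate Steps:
L(j, f) = j
h(A, k) = 1/(9 + k - 3*A) (h(A, k) = 1/((k + A*(-3)) + 9) = 1/((k - 3*A) + 9) = 1/(9 + k - 3*A))
4718 - h(194, 179) = 4718 - 1/(9 + 179 - 3*194) = 4718 - 1/(9 + 179 - 582) = 4718 - 1/(-394) = 4718 - 1*(-1/394) = 4718 + 1/394 = 1858893/394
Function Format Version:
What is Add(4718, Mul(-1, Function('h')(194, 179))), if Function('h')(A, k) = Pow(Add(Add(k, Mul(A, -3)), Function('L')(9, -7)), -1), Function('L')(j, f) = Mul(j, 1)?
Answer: Rational(1858893, 394) ≈ 4718.0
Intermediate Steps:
Function('L')(j, f) = j
Function('h')(A, k) = Pow(Add(9, k, Mul(-3, A)), -1) (Function('h')(A, k) = Pow(Add(Add(k, Mul(A, -3)), 9), -1) = Pow(Add(Add(k, Mul(-3, A)), 9), -1) = Pow(Add(9, k, Mul(-3, A)), -1))
Add(4718, Mul(-1, Function('h')(194, 179))) = Add(4718, Mul(-1, Pow(Add(9, 179, Mul(-3, 194)), -1))) = Add(4718, Mul(-1, Pow(Add(9, 179, -582), -1))) = Add(4718, Mul(-1, Pow(-394, -1))) = Add(4718, Mul(-1, Rational(-1, 394))) = Add(4718, Rational(1, 394)) = Rational(1858893, 394)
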